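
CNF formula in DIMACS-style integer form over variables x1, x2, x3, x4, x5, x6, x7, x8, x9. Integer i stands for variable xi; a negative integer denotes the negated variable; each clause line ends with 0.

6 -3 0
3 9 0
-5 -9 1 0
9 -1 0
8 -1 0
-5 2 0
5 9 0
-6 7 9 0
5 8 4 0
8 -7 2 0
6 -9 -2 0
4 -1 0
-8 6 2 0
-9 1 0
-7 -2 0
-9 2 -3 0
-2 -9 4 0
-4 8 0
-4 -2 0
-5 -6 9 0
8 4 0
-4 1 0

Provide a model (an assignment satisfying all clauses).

x1 = True, x2 = False, x3 = False, x4 = True, x5 = False, x6 = True, x7 = False, x8 = True, x9 = True

Set x1 = True and propagate.
  then x9 is forced to True.
  then x8 is forced to True.
  then x4 is forced to True.
  then x2 is forced to False.
  then x5 is forced to False.
  then x6 is forced to True.
  then x3 is forced to False.
x7 is now unconstrained; take x7 = False.
Every clause has at least one true literal under this assignment.
Check each clause:
  1. (x6 ∨ ¬x3) — ¬x3 is true.
  2. (x3 ∨ x9) — x9 is true.
  3. (¬x5 ∨ ¬x9 ∨ x1) — x1 is true.
  4. (x9 ∨ ¬x1) — x9 is true.
  5. (x8 ∨ ¬x1) — x8 is true.
  6. (¬x5 ∨ x2) — ¬x5 is true.
  7. (x5 ∨ x9) — x9 is true.
  8. (x9 ∨ ¬x6 ∨ x7) — x9 is true.
  9. (x4 ∨ x5 ∨ x8) — x8 is true.
  10. (¬x7 ∨ x2 ∨ x8) — x8 is true.
  11. (x6 ∨ ¬x9 ∨ ¬x2) — ¬x2 is true.
  12. (¬x1 ∨ x4) — x4 is true.
  13. (x2 ∨ ¬x8 ∨ x6) — x6 is true.
  14. (¬x9 ∨ x1) — x1 is true.
  15. (¬x7 ∨ ¬x2) — ¬x7 is true.
  16. (¬x9 ∨ ¬x3 ∨ x2) — ¬x3 is true.
  17. (¬x2 ∨ ¬x9 ∨ x4) — x4 is true.
  18. (¬x4 ∨ x8) — x8 is true.
  19. (¬x4 ∨ ¬x2) — ¬x2 is true.
  20. (x9 ∨ ¬x6 ∨ ¬x5) — x9 is true.
  21. (x4 ∨ x8) — x8 is true.
  22. (¬x4 ∨ x1) — x1 is true.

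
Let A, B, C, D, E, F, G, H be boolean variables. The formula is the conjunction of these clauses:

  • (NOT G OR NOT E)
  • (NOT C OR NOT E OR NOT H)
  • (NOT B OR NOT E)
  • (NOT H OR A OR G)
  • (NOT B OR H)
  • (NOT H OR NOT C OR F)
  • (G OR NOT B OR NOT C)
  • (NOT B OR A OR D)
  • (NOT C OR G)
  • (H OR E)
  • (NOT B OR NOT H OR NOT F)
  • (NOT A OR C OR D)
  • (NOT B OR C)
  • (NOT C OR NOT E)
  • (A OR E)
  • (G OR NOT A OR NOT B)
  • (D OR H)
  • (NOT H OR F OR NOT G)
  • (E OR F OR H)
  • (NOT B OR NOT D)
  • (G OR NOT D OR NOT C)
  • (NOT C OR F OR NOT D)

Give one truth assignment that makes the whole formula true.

A=1, B=0, C=0, D=1, E=1, F=1, G=0, H=1

Check each clause:
  1. (NOT G OR NOT E) — NOT G is true.
  2. (NOT E OR NOT H OR NOT C) — NOT C is true.
  3. (NOT E OR NOT B) — NOT B is true.
  4. (A OR G OR NOT H) — A is true.
  5. (H OR NOT B) — H is true.
  6. (F OR NOT H OR NOT C) — NOT C is true.
  7. (NOT C OR G OR NOT B) — NOT C is true.
  8. (D OR NOT B OR A) — A is true.
  9. (NOT C OR G) — NOT C is true.
  10. (E OR H) — H is true.
  11. (NOT H OR NOT F OR NOT B) — NOT B is true.
  12. (D OR NOT A OR C) — D is true.
  13. (NOT B OR C) — NOT B is true.
  14. (NOT E OR NOT C) — NOT C is true.
  15. (E OR A) — A is true.
  16. (NOT B OR NOT A OR G) — NOT B is true.
  17. (H OR D) — H is true.
  18. (F OR NOT H OR NOT G) — NOT G is true.
  19. (F OR H OR E) — H is true.
  20. (NOT B OR NOT D) — NOT B is true.
  21. (G OR NOT C OR NOT D) — NOT C is true.
  22. (NOT C OR NOT D OR F) — NOT C is true.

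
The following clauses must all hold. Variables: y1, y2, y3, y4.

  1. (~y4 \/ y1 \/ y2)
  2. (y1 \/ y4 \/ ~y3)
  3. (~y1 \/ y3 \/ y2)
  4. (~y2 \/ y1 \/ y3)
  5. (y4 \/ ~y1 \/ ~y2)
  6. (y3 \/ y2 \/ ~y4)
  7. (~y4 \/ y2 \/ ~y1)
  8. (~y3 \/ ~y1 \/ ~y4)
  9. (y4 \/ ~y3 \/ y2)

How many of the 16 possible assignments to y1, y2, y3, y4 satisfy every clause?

The models are:
  y1=F y2=F y3=F y4=F
  y1=F y2=T y3=T y4=T
  y1=T y2=T y3=F y4=T
Count: 3.

3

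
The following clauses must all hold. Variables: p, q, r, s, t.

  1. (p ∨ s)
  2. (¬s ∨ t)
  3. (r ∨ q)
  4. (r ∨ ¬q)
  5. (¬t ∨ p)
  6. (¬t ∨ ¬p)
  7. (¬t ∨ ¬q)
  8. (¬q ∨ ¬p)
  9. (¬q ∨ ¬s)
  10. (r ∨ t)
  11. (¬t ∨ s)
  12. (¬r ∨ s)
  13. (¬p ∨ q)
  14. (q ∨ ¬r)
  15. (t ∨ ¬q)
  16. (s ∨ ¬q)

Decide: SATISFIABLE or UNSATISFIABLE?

q = True:
  propagation gives r=True, t=False; an empty clause results — contradiction.
q = False:
  propagation gives r=True; an empty clause results — contradiction.
Every branch closes, so no satisfying assignment exists.

UNSATISFIABLE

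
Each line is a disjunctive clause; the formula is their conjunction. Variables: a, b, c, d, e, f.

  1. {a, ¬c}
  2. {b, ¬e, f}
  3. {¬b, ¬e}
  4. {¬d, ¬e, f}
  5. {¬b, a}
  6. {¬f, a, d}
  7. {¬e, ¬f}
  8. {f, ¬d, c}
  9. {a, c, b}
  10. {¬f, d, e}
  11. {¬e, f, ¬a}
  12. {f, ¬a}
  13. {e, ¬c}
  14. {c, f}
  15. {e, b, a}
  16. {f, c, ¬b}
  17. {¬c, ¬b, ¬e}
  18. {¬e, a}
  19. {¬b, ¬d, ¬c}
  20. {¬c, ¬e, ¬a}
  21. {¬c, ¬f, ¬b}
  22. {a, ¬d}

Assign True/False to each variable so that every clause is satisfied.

a=T, b=F, c=F, d=T, e=F, f=T

Check each clause:
  1. {a, ¬c} — a is true.
  2. {f, b, ¬e} — ¬e is true.
  3. {¬e, ¬b} — ¬e is true.
  4. {¬e, ¬d, f} — ¬e is true.
  5. {¬b, a} — a is true.
  6. {a, ¬f, d} — a is true.
  7. {¬e, ¬f} — ¬e is true.
  8. {¬d, f, c} — f is true.
  9. {b, c, a} — a is true.
  10. {e, ¬f, d} — d is true.
  11. {¬e, ¬a, f} — ¬e is true.
  12. {f, ¬a} — f is true.
  13. {¬c, e} — ¬c is true.
  14. {c, f} — f is true.
  15. {a, e, b} — a is true.
  16. {¬b, c, f} — ¬b is true.
  17. {¬b, ¬c, ¬e} — ¬e is true.
  18. {a, ¬e} — a is true.
  19. {¬c, ¬d, ¬b} — ¬c is true.
  20. {¬e, ¬a, ¬c} — ¬e is true.
  21. {¬b, ¬f, ¬c} — ¬c is true.
  22. {¬d, a} — a is true.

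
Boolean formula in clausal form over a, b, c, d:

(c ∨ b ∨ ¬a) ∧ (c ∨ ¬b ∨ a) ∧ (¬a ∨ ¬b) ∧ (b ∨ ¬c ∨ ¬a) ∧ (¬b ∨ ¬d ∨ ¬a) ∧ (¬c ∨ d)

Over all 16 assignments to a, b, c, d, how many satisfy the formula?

4

The models are:
  a=F b=F c=F d=F
  a=F b=F c=F d=T
  a=F b=F c=T d=T
  a=F b=T c=T d=T
Count: 4.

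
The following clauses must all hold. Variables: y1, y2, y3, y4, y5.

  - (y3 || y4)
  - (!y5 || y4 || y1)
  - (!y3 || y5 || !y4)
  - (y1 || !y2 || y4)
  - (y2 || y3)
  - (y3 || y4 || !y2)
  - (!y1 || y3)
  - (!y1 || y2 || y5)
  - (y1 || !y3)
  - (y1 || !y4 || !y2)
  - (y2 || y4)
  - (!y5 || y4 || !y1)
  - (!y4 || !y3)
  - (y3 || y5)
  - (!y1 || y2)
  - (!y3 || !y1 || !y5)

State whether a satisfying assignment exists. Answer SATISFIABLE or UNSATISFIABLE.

SATISFIABLE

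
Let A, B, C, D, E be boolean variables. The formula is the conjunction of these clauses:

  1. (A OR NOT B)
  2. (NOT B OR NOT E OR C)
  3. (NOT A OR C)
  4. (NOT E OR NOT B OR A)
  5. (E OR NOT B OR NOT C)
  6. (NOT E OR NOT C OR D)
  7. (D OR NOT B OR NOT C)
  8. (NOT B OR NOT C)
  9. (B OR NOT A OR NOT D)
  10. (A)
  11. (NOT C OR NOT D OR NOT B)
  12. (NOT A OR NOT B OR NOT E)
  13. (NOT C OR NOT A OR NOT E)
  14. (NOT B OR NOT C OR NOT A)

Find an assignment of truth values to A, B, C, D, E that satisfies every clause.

(A) is a unit clause, so A = True.
Unit propagation: (C) forces C = True.
(NOT B) is a unit clause, so B = False.
The clause (NOT D) is unit: D must be False.
Unit propagation: (NOT E) forces E = False.

A=T, B=F, C=T, D=F, E=F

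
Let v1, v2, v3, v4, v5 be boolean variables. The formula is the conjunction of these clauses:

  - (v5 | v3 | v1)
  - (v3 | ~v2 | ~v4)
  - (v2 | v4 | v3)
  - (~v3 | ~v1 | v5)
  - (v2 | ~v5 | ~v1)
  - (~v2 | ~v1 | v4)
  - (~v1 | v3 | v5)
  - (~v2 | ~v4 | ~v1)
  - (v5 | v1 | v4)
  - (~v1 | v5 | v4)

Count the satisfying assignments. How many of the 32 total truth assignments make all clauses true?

8

Split on v1, then v4.
  v1=T, v4=T: a clause becomes empty — 0.
  v1=T, v4=F: a clause becomes empty — 0.
  v1=F, v4=T: 5 of the 8 assignments to (v2,v3,v5) work.
  v1=F, v4=F: remaining (v2,v3,v5) ∈ {(F,T,T); (T,F,T); (T,T,T)} — 3.
Total: 0 + 0 + 5 + 3 = 8.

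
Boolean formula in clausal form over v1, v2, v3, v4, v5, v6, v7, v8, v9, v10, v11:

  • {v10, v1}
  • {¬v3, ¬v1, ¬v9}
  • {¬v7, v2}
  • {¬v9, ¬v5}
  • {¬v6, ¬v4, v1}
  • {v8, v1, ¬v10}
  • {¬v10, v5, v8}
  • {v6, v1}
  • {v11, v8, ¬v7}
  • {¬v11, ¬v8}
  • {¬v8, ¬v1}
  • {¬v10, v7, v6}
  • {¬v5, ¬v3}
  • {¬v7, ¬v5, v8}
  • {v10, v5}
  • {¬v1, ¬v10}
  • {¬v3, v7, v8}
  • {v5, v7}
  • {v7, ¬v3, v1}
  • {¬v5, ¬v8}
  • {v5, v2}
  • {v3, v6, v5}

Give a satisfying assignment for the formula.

v1 = 1  v2 = 0  v3 = 0  v4 = 1  v5 = 1  v6 = 1  v7 = 0  v8 = 0  v9 = 0  v10 = 0  v11 = 0

v9 occurs only negated in the remaining clauses — set v9 = False.
Set v1 = True and propagate.
  then v8 is forced to False.
  then v10 is forced to False.
  then v5 is forced to True.
  then v3 is forced to False.
  then v7 is forced to False.
v2, v4, v6, v11 are now unconstrained; take v2 = False, v4 = True, v6 = True, v11 = False.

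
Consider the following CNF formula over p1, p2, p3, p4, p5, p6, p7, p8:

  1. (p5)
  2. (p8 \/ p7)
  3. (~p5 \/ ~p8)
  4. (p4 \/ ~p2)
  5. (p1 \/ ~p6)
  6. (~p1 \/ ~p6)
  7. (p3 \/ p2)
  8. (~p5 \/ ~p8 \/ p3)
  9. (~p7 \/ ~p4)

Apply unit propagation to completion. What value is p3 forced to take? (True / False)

True

(p5) stands alone — p5 = True.
(~p5 \/ ~p8): since p5 = True, the clause reduces to (~p8). p8 = False.
From (p7 \/ p8) and p8 = False: p7 = True.
(~p4 \/ ~p7) with p7 = True leaves only ~p4, so p4 = False.
(~p2 \/ p4): since p4 = False, the clause reduces to (~p2). p2 = False.
(p2 \/ p3): since p2 = False, the clause reduces to (p3). p3 = True.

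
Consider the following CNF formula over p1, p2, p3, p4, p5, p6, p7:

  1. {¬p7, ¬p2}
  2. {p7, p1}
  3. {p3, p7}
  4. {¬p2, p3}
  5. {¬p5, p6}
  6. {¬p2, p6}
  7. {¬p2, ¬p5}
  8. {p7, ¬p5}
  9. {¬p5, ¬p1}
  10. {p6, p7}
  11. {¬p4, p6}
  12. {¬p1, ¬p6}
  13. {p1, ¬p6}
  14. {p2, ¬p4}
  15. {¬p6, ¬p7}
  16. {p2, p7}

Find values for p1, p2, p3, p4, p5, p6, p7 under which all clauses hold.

p1 = 1  p2 = 0  p3 = 1  p4 = 0  p5 = 0  p6 = 0  p7 = 1

p3 occurs only positively in the remaining clauses — set p3 = True.
Pure literal: p4 appears only negated; assign p4 = False.
Set p1 = True and propagate.
  then p5 is forced to False.
  then p6 is forced to False.
  then p2 is forced to False.
  then p7 is forced to True.
Every clause has at least one true literal under this assignment.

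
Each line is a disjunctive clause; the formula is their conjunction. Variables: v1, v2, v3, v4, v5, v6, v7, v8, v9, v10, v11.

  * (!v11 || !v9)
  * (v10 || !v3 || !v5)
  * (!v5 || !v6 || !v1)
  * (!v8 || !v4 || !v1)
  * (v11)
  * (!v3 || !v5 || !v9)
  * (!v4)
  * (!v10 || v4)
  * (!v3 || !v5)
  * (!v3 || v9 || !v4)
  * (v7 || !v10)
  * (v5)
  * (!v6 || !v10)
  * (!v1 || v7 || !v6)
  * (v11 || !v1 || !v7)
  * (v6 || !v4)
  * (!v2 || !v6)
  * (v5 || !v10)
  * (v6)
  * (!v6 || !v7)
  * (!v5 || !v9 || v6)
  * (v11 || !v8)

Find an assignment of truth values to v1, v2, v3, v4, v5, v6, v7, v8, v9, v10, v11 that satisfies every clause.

v1=F  v2=F  v3=F  v4=F  v5=T  v6=T  v7=F  v8=T  v9=F  v10=F  v11=T

(v11) is a unit clause, so v11 = True.
Unit propagation: (!v9) forces v9 = False.
Unit propagation: (!v4) forces v4 = False.
(!v10) is a unit clause, so v10 = False.
The clause (v5) is unit: v5 must be True.
(!v3) is a unit clause, so v3 = False.
The clause (v6) is unit: v6 must be True.
(!v1) is a unit clause, so v1 = False.
(!v2) is a unit clause, so v2 = False.
Unit propagation: (!v7) forces v7 = False.
v8 is now unconstrained; take v8 = True.
Every clause has at least one true literal under this assignment.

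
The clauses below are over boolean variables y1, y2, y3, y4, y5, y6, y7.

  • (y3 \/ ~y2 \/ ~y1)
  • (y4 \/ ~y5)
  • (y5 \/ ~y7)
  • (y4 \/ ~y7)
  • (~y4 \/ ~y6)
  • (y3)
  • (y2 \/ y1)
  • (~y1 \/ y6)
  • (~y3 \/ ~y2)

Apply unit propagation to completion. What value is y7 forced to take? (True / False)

False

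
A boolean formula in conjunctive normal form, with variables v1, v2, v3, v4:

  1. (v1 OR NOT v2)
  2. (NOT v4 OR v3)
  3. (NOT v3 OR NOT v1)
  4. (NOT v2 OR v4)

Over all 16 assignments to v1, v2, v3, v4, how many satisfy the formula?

Satisfying assignments:
  v1=F v2=F v3=F v4=F
  v1=F v2=F v3=T v4=F
  v1=F v2=F v3=T v4=T
  v1=T v2=F v3=F v4=F
That's 4 in total.

4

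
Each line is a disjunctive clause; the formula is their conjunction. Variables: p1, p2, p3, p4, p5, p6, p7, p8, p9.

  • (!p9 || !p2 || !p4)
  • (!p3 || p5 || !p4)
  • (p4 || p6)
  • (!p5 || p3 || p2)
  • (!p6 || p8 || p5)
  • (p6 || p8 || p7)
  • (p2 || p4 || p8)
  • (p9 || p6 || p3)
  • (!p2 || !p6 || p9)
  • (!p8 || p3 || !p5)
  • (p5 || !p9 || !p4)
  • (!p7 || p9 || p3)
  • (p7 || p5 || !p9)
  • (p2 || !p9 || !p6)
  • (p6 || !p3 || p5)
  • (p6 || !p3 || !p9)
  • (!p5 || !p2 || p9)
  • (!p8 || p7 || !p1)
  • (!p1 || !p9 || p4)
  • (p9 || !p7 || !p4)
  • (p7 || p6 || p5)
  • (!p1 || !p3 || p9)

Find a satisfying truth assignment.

Pure literal: p1 appears only negated; assign p1 = False.
Try p2 = True.
Try p3 = True.
Set p4 = False and propagate.
  then p6 is forced to True.
  then p9 is forced to True.
For the remaining variables, p5 = True, p7 = False, p8 = True works.
Every clause has at least one true literal under this assignment.

p1=F, p2=T, p3=T, p4=F, p5=T, p6=T, p7=F, p8=T, p9=T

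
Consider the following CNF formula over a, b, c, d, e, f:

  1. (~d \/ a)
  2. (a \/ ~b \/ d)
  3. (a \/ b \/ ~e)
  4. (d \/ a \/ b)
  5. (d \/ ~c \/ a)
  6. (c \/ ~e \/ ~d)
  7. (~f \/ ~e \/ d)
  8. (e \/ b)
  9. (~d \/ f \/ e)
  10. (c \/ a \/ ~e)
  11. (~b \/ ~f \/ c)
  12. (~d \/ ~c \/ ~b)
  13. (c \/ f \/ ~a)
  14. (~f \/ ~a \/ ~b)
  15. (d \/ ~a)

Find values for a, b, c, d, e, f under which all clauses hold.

a=True, b=False, c=True, d=True, e=True, f=False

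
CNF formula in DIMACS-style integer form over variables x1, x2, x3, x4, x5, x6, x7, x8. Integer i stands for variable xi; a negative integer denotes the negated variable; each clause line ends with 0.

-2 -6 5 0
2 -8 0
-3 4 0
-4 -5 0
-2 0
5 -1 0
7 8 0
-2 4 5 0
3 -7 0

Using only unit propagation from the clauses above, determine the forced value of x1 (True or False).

(NOT x2) stands alone — x2 = False.
(NOT x8 OR x2) with x2 = False leaves only NOT x8, so x8 = False.
In (x7 OR x8), x8 is now false; x7 must hold, so x7 = True.
In (NOT x7 OR x3), NOT x7 is now false; x3 must hold, so x3 = True.
(NOT x3 OR x4) with x3 = True leaves only x4, so x4 = True.
From (NOT x4 OR NOT x5) and x4 = True: x5 = False.
In (NOT x1 OR x5), x5 is now false; NOT x1 must hold, so x1 = False.

False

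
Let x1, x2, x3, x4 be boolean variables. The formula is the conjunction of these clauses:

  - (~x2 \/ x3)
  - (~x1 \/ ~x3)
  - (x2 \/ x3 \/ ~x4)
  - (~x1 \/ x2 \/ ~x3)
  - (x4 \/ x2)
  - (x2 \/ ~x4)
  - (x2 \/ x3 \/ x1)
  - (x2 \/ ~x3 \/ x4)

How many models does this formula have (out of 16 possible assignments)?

2

The models are:
  x1=F x2=T x3=T x4=F
  x1=F x2=T x3=T x4=T
Count: 2.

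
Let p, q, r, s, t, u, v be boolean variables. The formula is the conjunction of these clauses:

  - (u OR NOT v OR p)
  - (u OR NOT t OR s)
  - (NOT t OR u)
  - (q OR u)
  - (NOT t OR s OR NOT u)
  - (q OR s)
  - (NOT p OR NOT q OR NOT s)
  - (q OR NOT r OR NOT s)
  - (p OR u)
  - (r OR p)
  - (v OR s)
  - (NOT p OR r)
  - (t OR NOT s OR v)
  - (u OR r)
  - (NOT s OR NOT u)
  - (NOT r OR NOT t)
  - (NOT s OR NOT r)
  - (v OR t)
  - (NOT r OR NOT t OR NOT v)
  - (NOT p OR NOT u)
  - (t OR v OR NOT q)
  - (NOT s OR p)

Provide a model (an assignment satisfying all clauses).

Set p = True and propagate.
  then r is forced to True.
  then t is forced to False.
  then s is forced to False.
  then q is forced to True.
  then v is forced to True.
  then u is forced to False.

p = True  q = True  r = True  s = False  t = False  u = False  v = True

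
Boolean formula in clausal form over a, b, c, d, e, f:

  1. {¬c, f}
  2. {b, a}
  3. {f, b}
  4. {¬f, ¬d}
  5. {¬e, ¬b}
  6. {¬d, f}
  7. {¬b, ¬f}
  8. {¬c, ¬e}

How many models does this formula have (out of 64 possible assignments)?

5

The models are:
  a=F b=T c=F d=F e=F f=F
  a=T b=F c=F d=F e=F f=T
  a=T b=F c=F d=F e=T f=T
  a=T b=F c=T d=F e=F f=T
  a=T b=T c=F d=F e=F f=F
That's 5 in total.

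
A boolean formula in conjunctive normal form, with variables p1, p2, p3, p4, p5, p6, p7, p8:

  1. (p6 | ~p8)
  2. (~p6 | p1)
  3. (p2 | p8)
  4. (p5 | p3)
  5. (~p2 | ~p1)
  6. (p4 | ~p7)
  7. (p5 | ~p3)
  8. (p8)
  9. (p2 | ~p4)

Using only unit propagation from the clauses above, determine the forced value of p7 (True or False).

False

(p8) stands alone — p8 = True.
From (p6 | ~p8) and p8 = True: p6 = True.
From (~p6 | p1) and p6 = True: p1 = True.
From (~p2 | ~p1) and p1 = True: p2 = False.
(p2 | ~p4) with p2 = False leaves only ~p4, so p4 = False.
In (p4 | ~p7), p4 is now false; ~p7 must hold, so p7 = False.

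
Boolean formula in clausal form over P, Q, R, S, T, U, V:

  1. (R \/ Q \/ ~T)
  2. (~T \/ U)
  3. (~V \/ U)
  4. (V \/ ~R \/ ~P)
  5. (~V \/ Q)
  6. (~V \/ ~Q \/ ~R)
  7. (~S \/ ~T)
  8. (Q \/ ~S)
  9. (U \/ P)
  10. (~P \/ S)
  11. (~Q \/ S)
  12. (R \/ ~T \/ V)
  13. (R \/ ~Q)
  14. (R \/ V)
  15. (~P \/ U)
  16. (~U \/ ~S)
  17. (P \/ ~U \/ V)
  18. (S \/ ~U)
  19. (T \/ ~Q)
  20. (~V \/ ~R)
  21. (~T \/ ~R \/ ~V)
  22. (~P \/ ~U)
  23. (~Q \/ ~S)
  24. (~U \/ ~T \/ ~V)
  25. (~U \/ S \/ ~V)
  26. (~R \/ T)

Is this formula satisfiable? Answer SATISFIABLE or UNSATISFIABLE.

UNSATISFIABLE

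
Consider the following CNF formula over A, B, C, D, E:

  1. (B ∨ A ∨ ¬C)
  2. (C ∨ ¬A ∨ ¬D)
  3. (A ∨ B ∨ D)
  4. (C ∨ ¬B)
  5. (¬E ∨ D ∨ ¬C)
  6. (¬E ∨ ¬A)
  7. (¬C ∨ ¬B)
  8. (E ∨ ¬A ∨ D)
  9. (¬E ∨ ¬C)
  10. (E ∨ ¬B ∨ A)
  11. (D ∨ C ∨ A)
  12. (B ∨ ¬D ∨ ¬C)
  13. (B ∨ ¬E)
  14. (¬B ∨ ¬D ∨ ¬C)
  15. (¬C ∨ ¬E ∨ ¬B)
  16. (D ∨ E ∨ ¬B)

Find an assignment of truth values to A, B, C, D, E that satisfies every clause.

A = F, B = F, C = F, D = T, E = F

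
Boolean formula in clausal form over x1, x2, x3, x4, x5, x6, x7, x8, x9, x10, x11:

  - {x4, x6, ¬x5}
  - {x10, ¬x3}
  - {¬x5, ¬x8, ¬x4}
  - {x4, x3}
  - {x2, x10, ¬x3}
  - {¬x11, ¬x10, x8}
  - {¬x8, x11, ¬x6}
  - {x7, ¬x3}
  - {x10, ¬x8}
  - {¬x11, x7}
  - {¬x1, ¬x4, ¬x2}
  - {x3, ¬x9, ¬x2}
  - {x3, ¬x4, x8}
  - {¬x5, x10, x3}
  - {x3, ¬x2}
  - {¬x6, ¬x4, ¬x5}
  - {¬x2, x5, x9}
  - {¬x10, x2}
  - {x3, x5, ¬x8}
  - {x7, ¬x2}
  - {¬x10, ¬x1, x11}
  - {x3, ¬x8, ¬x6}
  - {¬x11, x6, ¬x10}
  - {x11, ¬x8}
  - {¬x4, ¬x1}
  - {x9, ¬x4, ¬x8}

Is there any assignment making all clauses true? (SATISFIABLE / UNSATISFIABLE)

SATISFIABLE

x1 occurs only negated in the remaining clauses — set x1 = False.
Pure literal: x7 appears only positively; assign x7 = True.
Set x2 = True and propagate.
  then x3 is forced to True.
  then x10 is forced to True.
Try x4 = True.
Try x5 = True.
  then x8 is forced to False.
  then x11 is forced to False.
  then x6 is forced to False.
x9 is now unconstrained; take x9 = True.
Every clause has at least one true literal under this assignment.
So x1=False, x2=True, x3=True, x4=True, x5=True, x6=False, x7=True, x8=False, x9=True, x10=True, x11=False is a satisfying assignment.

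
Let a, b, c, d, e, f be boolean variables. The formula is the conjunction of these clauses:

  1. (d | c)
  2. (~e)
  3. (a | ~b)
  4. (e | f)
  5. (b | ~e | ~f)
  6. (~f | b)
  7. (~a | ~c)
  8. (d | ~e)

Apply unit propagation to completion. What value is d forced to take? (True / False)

True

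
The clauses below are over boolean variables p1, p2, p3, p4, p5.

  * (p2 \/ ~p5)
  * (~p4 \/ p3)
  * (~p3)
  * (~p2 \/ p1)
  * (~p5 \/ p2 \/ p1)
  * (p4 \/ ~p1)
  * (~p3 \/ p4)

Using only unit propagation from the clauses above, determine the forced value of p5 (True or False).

(~p3) stands alone — p3 = False.
(~p4 \/ p3): since p3 = False, the clause reduces to (~p4). p4 = False.
(~p1 \/ p4) with p4 = False leaves only ~p1, so p1 = False.
In (~p2 \/ p1), p1 is now false; ~p2 must hold, so p2 = False.
(~p5 \/ p2) with p2 = False leaves only ~p5, so p5 = False.

False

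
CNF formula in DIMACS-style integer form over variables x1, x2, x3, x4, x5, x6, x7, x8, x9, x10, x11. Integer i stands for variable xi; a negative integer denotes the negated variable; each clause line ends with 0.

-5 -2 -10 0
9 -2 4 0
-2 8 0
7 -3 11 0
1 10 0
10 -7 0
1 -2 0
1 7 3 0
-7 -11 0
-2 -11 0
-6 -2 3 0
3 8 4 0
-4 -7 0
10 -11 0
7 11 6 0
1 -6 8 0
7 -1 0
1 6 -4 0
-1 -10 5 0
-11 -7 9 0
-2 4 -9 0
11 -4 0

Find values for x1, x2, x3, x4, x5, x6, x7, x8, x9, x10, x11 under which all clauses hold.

x1 = F, x2 = F, x3 = T, x4 = F, x5 = T, x6 = T, x7 = F, x8 = T, x9 = F, x10 = T, x11 = T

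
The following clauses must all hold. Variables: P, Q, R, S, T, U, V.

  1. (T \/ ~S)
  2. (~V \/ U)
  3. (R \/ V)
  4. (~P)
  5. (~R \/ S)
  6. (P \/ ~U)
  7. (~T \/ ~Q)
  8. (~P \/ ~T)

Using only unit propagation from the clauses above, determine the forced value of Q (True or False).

Unit clause (~P) sets P = False.
(~U \/ P): since P = False, the clause reduces to (~U). U = False.
(U \/ ~V) with U = False leaves only ~V, so V = False.
(V \/ R) with V = False leaves only R, so R = True.
In (S \/ ~R), ~R is now false; S must hold, so S = True.
(~S \/ T) with S = True leaves only T, so T = True.
(~Q \/ ~T): since T = True, the clause reduces to (~Q). Q = False.

False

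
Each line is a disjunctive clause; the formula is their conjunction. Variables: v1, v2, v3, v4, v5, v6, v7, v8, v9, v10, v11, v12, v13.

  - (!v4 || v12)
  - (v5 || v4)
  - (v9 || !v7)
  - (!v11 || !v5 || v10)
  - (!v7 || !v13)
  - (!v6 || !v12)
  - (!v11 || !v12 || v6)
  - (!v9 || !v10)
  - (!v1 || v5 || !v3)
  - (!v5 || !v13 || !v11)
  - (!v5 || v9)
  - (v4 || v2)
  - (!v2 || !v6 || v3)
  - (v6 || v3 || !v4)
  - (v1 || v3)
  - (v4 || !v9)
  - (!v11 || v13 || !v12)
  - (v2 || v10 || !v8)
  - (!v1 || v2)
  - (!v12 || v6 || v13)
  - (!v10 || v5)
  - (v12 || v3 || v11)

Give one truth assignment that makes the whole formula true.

v1=0  v2=1  v3=1  v4=1  v5=1  v6=0  v7=0  v8=0  v9=1  v10=0  v11=0  v12=1  v13=1

v7 occurs only negated in the remaining clauses — set v7 = False.
Pure literal: v8 appears only negated; assign v8 = False.
Branch on v1: take v1 = False.
  then v3 is forced to True.
Set v2 = True and propagate.
Set v4 = True and propagate.
  then v12 is forced to True.
  then v6 is forced to False.
  then v11 is forced to False.
  then v13 is forced to True.
The remaining clauses are satisfied by v5 = True, v9 = True, v10 = False.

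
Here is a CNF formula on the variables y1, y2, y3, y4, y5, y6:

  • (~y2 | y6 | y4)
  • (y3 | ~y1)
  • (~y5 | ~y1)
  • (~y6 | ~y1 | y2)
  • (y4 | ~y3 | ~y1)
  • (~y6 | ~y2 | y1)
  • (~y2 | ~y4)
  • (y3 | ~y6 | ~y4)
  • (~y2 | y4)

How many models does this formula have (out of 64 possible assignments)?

15

Split on y1, then y2.
  y1=T, y2=T: a clause becomes empty — 0.
  y1=T, y2=F: remaining (y3,y4,y5,y6) ∈ {(T,T,F,F)} — 1.
  y1=F, y2=T: a clause becomes empty — 0.
  y1=F, y2=F: y5 free; 7 ways for (y3,y4,y6) × 2^1 = 14.
Total: 0 + 1 + 0 + 14 = 15.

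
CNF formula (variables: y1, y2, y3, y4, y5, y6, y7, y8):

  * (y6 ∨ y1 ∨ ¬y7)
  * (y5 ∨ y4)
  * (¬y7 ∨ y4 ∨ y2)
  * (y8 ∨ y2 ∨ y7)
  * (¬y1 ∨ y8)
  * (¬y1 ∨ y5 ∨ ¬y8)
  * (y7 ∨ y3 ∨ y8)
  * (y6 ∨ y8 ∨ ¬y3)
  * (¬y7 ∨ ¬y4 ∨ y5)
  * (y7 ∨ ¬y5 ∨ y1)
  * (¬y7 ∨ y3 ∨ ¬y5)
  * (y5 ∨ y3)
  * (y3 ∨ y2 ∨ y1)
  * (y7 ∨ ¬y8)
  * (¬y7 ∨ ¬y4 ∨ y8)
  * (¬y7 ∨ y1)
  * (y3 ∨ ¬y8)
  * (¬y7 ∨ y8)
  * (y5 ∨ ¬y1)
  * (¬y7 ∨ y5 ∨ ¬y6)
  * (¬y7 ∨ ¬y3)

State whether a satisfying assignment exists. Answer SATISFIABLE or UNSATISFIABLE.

SATISFIABLE

y2 occurs only positively in the remaining clauses — set y2 = True.
Branch on y1: take y1 = False.
  then y7 is forced to False.
  then y5 is forced to False.
  then y4 is forced to True.
  then y3 is forced to True.
  then y8 is forced to False.
  then y6 is forced to True.
So y1=False  y2=True  y3=True  y4=True  y5=False  y6=True  y7=False  y8=False is a satisfying assignment.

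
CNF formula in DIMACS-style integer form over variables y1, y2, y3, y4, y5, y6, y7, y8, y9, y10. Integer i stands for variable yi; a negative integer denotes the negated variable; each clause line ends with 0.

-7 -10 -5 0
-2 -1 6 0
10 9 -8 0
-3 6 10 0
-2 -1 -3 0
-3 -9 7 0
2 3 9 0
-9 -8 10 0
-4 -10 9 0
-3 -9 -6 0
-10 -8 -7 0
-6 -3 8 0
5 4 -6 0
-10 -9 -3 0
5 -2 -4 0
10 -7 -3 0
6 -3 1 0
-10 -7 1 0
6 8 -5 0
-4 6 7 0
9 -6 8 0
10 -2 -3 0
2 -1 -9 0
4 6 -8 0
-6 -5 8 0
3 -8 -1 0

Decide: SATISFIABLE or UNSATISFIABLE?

SATISFIABLE

Try y1 = False.
For the remaining variables, y2 = True, y3 = False, y4 = False, y5 = False, y6 = False, y7 = False, y8 = False, y9 = True, y10 = False works.
Every clause has at least one true literal under this assignment.
So y1 = F  y2 = T  y3 = F  y4 = F  y5 = F  y6 = F  y7 = F  y8 = F  y9 = T  y10 = F is a satisfying assignment.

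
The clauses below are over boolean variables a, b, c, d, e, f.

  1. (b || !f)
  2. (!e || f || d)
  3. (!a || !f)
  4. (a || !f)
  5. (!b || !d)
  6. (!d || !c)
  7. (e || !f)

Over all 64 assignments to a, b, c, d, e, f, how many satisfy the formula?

12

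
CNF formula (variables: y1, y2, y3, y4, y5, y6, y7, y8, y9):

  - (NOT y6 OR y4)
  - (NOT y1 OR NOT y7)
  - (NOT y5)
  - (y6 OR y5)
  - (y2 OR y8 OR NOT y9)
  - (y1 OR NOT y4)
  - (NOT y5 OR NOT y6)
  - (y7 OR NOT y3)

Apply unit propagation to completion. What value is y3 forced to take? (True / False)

False

(NOT y5) is a unit clause: y5 = False.
From (y6 OR y5) and y5 = False: y6 = True.
In (y4 OR NOT y6), NOT y6 is now false; y4 must hold, so y4 = True.
(NOT y4 OR y1) with y4 = True leaves only y1, so y1 = True.
(NOT y1 OR NOT y7) with y1 = True leaves only NOT y7, so y7 = False.
(NOT y3 OR y7): since y7 = False, the clause reduces to (NOT y3). y3 = False.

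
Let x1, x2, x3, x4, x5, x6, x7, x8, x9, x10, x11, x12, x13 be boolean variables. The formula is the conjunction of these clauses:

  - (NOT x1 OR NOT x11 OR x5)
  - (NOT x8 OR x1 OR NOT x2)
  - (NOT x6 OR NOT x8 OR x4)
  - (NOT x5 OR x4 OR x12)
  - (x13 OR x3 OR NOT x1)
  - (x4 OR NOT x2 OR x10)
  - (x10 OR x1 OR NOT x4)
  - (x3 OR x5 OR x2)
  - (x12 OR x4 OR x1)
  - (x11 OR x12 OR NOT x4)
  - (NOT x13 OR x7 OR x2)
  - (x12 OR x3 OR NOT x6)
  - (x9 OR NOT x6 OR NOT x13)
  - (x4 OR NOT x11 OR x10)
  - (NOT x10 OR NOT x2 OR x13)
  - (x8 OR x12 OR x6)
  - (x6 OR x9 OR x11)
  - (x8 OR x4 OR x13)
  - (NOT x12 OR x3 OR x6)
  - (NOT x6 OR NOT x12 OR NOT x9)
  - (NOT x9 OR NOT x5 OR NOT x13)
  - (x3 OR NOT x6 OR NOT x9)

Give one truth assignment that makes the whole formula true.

x3 occurs only positively in the remaining clauses — set x3 = True.
x7 occurs only positively in the remaining clauses — set x7 = True.
Try x1 = False.
The remaining clauses are satisfied by x2 = False, x4 = True, x5 = True, x6 = True, x8 = True, x9 = False, x10 = True, x11 = True, x12 = False, x13 = False.

x1=False  x2=False  x3=True  x4=True  x5=True  x6=True  x7=True  x8=True  x9=False  x10=True  x11=True  x12=False  x13=False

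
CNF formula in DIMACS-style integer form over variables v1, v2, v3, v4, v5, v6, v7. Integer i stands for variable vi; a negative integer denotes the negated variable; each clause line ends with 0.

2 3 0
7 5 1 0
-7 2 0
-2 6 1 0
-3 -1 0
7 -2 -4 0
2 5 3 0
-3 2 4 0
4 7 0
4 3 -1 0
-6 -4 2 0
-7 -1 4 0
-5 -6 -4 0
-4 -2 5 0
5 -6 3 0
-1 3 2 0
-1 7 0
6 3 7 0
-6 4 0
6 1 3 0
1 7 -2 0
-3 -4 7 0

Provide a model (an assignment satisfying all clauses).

Try v1 = True.
  then v3 is forced to False.
  then v2 is forced to True.
  then v4 is forced to True.
  then v7 is forced to True.
  then v5 is forced to True.
  then v6 is forced to False.
Every clause has at least one true literal under this assignment.

v1=1, v2=1, v3=0, v4=1, v5=1, v6=0, v7=1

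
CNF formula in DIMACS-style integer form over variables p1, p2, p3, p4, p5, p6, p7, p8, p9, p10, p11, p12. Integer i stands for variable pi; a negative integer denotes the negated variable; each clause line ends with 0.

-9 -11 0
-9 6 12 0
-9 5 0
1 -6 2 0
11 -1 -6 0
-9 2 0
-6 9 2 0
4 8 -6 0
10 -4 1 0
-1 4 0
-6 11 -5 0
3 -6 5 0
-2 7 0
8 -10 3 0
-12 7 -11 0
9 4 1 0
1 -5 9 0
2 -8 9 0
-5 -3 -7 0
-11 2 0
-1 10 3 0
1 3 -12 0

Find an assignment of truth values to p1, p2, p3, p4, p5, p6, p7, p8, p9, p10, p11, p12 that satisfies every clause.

p1 = T, p2 = F, p3 = T, p4 = T, p5 = F, p6 = F, p7 = T, p8 = F, p9 = F, p10 = T, p11 = F, p12 = T

Branch on p1: take p1 = True.
  then p4 is forced to True.
Branch on p2: take p2 = False.
  then p9 is forced to False.
  then p6 is forced to False.
  then p8 is forced to False.
  then p11 is forced to False.
For the remaining variables, p3 = True, p5 = False, p7 = True, p10 = True, p12 = True works.
Every clause has at least one true literal under this assignment.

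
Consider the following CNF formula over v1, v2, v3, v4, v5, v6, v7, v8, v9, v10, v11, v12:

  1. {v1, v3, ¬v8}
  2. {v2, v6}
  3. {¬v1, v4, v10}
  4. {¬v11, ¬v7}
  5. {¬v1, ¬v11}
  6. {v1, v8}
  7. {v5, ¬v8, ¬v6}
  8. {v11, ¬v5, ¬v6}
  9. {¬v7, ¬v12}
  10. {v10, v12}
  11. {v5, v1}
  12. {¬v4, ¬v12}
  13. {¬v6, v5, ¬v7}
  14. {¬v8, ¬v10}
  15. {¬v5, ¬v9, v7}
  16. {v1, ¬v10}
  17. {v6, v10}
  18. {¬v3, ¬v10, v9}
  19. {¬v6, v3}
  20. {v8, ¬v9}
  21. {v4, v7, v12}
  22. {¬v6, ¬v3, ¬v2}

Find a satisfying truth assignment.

v1=T, v2=T, v3=F, v4=F, v5=F, v6=F, v7=T, v8=F, v9=F, v10=T, v11=F, v12=F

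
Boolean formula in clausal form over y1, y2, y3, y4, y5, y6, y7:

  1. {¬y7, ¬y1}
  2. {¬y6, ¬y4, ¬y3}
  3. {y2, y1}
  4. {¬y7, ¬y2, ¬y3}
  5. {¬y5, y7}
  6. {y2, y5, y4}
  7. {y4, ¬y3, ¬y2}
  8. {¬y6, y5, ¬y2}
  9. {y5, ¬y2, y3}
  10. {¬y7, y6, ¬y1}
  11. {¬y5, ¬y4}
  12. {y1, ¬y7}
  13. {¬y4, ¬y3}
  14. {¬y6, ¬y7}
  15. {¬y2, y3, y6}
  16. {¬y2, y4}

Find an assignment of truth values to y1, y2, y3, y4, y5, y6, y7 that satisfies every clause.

Try y1 = True.
  then y7 is forced to False.
  then y5 is forced to False.
Try y2 = False.
  then y4 is forced to True.
  then y3 is forced to False.
y6 is now unconstrained; take y6 = False.

y1=T, y2=F, y3=F, y4=T, y5=F, y6=F, y7=F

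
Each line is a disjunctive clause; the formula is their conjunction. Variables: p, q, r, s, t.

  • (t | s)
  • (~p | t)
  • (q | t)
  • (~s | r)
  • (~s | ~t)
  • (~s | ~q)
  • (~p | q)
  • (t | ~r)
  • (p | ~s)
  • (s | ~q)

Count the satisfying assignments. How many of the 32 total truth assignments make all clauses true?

Satisfying assignments:
  p=F q=F r=F s=F t=T
  p=F q=F r=T s=F t=T
That's 2 in total.

2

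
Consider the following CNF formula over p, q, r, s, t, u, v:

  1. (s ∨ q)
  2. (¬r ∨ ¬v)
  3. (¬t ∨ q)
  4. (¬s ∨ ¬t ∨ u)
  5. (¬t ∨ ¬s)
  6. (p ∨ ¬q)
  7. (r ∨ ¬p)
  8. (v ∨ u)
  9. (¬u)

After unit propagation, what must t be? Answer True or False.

Unit clause (¬u) sets u = False.
(u ∨ v) with u = False leaves only v, so v = True.
From (¬v ∨ ¬r) and v = True: r = False.
(r ∨ ¬p) with r = False leaves only ¬p, so p = False.
(p ∨ ¬q) with p = False leaves only ¬q, so q = False.
From (q ∨ s) and q = False: s = True.
In (q ∨ ¬t), q is now false; ¬t must hold, so t = False.

False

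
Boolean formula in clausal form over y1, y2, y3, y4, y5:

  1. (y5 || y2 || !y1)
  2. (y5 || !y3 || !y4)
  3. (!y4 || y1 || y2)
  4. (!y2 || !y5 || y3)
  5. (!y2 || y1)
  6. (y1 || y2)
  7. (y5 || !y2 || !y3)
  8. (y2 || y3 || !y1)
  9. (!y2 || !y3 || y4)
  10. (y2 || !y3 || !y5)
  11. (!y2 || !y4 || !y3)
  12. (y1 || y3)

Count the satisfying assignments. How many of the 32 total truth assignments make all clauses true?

2

The models are:
  y1=T y2=T y3=F y4=F y5=F
  y1=T y2=T y3=F y4=T y5=F
Count: 2.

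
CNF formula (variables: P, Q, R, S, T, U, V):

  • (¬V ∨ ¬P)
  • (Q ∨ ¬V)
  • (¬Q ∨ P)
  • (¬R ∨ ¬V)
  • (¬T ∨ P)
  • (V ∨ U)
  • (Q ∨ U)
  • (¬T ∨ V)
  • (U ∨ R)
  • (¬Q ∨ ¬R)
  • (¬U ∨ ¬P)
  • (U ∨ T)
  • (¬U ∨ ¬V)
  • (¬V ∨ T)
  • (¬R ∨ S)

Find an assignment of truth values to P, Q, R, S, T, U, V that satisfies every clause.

S occurs only positively in the remaining clauses — set S = True.
Set P = False and propagate.
  then Q is forced to False.
  then V is forced to False.
  then T is forced to False.
  then U is forced to True.
R is now unconstrained; take R = False.
Every clause has at least one true literal under this assignment.

P = False, Q = False, R = False, S = True, T = False, U = True, V = False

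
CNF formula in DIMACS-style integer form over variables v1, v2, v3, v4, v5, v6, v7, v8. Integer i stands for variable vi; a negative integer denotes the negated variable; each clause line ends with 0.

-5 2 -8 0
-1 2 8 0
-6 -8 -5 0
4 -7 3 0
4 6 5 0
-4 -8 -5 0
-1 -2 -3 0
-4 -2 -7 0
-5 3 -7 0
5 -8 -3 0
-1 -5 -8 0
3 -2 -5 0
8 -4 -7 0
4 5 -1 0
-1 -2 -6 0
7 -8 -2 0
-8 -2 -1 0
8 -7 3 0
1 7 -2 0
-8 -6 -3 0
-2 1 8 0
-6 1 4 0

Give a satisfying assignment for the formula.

Set v1 = True and propagate.
Set v2 = False and propagate.
  then v8 is forced to True.
  then v5 is forced to False.
  then v3 is forced to False.
  then v4 is forced to True.
v6, v7 are now unconstrained; take v6 = True, v7 = True.
Every clause has at least one true literal under this assignment.
Check each clause:
  1. (!v5 || v2 || !v8) — !v5 is true.
  2. (v2 || !v1 || v8) — v8 is true.
  3. (!v6 || !v8 || !v5) — !v5 is true.
  4. (v3 || !v7 || v4) — v4 is true.
  5. (v6 || v5 || v4) — v4 is true.
  6. (!v8 || !v4 || !v5) — !v5 is true.
  7. (!v2 || !v3 || !v1) — !v3 is true.
  8. (!v4 || !v7 || !v2) — !v2 is true.
  9. (!v5 || !v7 || v3) — !v5 is true.
  10. (!v3 || v5 || !v8) — !v3 is true.
  11. (!v1 || !v8 || !v5) — !v5 is true.
  12. (v3 || !v2 || !v5) — !v5 is true.
  13. (!v7 || v8 || !v4) — v8 is true.
  14. (v4 || !v1 || v5) — v4 is true.
  15. (!v6 || !v2 || !v1) — !v2 is true.
  16. (!v2 || v7 || !v8) — !v2 is true.
  17. (!v2 || !v8 || !v1) — !v2 is true.
  18. (!v7 || v3 || v8) — v8 is true.
  19. (v1 || !v2 || v7) — v1 is true.
  20. (!v6 || !v3 || !v8) — !v3 is true.
  21. (v1 || v8 || !v2) — v8 is true.
  22. (!v6 || v4 || v1) — v1 is true.

v1=1, v2=0, v3=0, v4=1, v5=0, v6=1, v7=1, v8=1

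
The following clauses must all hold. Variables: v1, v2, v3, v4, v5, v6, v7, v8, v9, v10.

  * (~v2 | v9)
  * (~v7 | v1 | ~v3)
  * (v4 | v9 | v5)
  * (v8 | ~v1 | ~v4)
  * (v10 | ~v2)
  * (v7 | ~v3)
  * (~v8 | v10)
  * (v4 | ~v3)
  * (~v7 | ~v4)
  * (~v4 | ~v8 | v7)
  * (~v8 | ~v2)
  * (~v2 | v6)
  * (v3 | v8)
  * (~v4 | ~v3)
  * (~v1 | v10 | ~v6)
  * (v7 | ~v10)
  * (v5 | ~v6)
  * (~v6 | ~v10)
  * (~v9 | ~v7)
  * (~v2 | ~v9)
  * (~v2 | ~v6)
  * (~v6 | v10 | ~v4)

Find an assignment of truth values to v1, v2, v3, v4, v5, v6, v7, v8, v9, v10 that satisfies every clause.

v1=T, v2=F, v3=F, v4=F, v5=T, v6=F, v7=T, v8=T, v9=F, v10=T

Pure literal: v2 appears only negated; assign v2 = False.
v5 occurs only positively in the remaining clauses — set v5 = True.
Branch on v1: take v1 = True.
Branch on v3: take v3 = False.
  then v8 is forced to True.
  then v10 is forced to True.
  then v7 is forced to True.
  then v4 is forced to False.
  then v6 is forced to False.
  then v9 is forced to False.
Check each clause:
  1. (v9 | ~v2) — ~v2 is true.
  2. (~v3 | ~v7 | v1) — ~v3 is true.
  3. (v9 | v4 | v5) — v5 is true.
  4. (~v1 | ~v4 | v8) — v8 is true.
  5. (v10 | ~v2) — v10 is true.
  6. (~v3 | v7) — ~v3 is true.
  7. (~v8 | v10) — v10 is true.
  8. (~v3 | v4) — ~v3 is true.
  9. (~v4 | ~v7) — ~v4 is true.
  10. (~v4 | ~v8 | v7) — ~v4 is true.
  11. (~v8 | ~v2) — ~v2 is true.
  12. (~v2 | v6) — ~v2 is true.
  13. (v8 | v3) — v8 is true.
  14. (~v4 | ~v3) — ~v4 is true.
  15. (~v1 | ~v6 | v10) — ~v6 is true.
  16. (v7 | ~v10) — v7 is true.
  17. (v5 | ~v6) — ~v6 is true.
  18. (~v6 | ~v10) — ~v6 is true.
  19. (~v9 | ~v7) — ~v9 is true.
  20. (~v2 | ~v9) — ~v2 is true.
  21. (~v6 | ~v2) — ~v6 is true.
  22. (v10 | ~v6 | ~v4) — v10 is true.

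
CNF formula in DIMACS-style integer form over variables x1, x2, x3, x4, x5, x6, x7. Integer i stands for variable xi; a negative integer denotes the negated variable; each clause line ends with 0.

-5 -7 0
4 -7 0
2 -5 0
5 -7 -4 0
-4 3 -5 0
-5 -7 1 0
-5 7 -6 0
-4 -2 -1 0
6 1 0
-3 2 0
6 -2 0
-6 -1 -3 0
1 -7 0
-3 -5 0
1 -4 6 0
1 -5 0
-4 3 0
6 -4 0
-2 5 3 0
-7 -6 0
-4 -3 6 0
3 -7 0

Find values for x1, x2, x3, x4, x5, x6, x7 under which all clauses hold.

x1=False, x2=True, x3=True, x4=False, x5=False, x6=True, x7=False

Check each clause:
  1. {¬x7, ¬x5} — ¬x7 is true.
  2. {x4, ¬x7} — ¬x7 is true.
  3. {¬x5, x2} — x2 is true.
  4. {x5, ¬x4, ¬x7} — ¬x7 is true.
  5. {¬x5, ¬x4, x3} — x3 is true.
  6. {¬x5, ¬x7, x1} — ¬x7 is true.
  7. {¬x5, ¬x6, x7} — ¬x5 is true.
  8. {¬x2, ¬x1, ¬x4} — ¬x4 is true.
  9. {x6, x1} — x6 is true.
  10. {¬x3, x2} — x2 is true.
  11. {¬x2, x6} — x6 is true.
  12. {¬x6, ¬x3, ¬x1} — ¬x1 is true.
  13. {¬x7, x1} — ¬x7 is true.
  14. {¬x3, ¬x5} — ¬x5 is true.
  15. {¬x4, x6, x1} — ¬x4 is true.
  16. {x1, ¬x5} — ¬x5 is true.
  17. {x3, ¬x4} — x3 is true.
  18. {x6, ¬x4} — ¬x4 is true.
  19. {x5, x3, ¬x2} — x3 is true.
  20. {¬x7, ¬x6} — ¬x7 is true.
  21. {x6, ¬x3, ¬x4} — ¬x4 is true.
  22. {¬x7, x3} — ¬x7 is true.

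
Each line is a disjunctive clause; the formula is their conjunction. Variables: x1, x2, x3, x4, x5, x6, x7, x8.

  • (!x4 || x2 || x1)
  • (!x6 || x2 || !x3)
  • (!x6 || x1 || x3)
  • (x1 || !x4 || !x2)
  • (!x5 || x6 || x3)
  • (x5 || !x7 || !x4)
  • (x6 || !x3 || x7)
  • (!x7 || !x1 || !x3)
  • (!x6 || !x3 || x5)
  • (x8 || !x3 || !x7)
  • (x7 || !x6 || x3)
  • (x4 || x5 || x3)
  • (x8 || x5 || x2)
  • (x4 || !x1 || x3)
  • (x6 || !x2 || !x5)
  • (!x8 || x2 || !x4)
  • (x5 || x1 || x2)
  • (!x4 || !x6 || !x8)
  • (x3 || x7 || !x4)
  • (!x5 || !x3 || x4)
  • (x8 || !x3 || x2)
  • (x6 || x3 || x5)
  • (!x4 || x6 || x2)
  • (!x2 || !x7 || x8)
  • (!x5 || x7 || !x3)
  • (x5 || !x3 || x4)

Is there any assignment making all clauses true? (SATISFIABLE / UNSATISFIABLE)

Branch on x1: take x1 = True.
Try x2 = False.
Try x3 = False.
  then x4 is forced to True.
  then x8 is forced to False.
  then x5 is forced to True.
  then x6 is forced to True.
  then x7 is forced to True.
So x1=True, x2=False, x3=False, x4=True, x5=True, x6=True, x7=True, x8=False is a satisfying assignment.

SATISFIABLE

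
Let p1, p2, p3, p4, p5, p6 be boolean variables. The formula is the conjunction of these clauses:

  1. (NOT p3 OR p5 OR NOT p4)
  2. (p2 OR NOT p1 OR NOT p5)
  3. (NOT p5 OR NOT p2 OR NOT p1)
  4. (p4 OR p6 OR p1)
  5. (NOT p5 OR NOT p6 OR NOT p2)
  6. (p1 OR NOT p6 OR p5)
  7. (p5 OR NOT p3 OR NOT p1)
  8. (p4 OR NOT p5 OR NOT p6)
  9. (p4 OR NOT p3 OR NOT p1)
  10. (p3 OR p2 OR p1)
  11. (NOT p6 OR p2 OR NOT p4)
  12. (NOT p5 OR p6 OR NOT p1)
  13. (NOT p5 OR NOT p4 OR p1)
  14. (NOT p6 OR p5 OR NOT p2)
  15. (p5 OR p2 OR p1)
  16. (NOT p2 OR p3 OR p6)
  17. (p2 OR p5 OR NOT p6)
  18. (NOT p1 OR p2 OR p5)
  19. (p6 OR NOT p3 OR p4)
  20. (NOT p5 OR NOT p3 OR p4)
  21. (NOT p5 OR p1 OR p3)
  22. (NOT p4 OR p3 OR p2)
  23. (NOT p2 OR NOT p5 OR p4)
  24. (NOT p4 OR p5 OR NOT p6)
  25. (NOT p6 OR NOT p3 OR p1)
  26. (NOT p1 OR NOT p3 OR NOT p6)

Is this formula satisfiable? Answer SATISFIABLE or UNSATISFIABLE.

UNSATISFIABLE

p5 = True:
  p1 = True:
    propagation gives p2=True; an empty clause results — contradiction.
  p1 = False:
    propagation gives p4=False, p6=True; an empty clause results — contradiction.
p5 = False:
  p6 = True:
    propagation gives p1=True, p3=False, p2=False; an empty clause results — contradiction.
  p6 = False:
    p3 = True:
      propagation gives p4=False; contradiction.
    p3 = False:
      propagation gives p2=False, p1=True; contradiction.
Every branch closes, so no satisfying assignment exists.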